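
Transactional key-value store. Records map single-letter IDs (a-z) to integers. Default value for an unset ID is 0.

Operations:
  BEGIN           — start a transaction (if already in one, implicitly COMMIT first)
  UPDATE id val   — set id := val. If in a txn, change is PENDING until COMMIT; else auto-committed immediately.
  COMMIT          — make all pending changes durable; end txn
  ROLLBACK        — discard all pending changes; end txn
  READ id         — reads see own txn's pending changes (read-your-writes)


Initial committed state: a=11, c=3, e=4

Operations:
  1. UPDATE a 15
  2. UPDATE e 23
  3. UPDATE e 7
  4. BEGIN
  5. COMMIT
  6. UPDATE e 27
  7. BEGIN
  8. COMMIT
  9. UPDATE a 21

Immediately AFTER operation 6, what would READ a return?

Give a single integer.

Initial committed: {a=11, c=3, e=4}
Op 1: UPDATE a=15 (auto-commit; committed a=15)
Op 2: UPDATE e=23 (auto-commit; committed e=23)
Op 3: UPDATE e=7 (auto-commit; committed e=7)
Op 4: BEGIN: in_txn=True, pending={}
Op 5: COMMIT: merged [] into committed; committed now {a=15, c=3, e=7}
Op 6: UPDATE e=27 (auto-commit; committed e=27)
After op 6: visible(a) = 15 (pending={}, committed={a=15, c=3, e=27})

Answer: 15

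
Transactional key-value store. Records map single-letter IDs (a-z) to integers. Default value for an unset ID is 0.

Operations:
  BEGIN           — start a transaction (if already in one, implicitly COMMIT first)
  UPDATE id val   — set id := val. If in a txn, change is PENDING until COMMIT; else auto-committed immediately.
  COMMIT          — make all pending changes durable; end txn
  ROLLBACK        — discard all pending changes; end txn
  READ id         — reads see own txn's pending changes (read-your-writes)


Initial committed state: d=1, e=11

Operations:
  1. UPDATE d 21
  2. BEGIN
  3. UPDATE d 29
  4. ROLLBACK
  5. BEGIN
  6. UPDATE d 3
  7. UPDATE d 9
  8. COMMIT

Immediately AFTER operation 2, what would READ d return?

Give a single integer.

Initial committed: {d=1, e=11}
Op 1: UPDATE d=21 (auto-commit; committed d=21)
Op 2: BEGIN: in_txn=True, pending={}
After op 2: visible(d) = 21 (pending={}, committed={d=21, e=11})

Answer: 21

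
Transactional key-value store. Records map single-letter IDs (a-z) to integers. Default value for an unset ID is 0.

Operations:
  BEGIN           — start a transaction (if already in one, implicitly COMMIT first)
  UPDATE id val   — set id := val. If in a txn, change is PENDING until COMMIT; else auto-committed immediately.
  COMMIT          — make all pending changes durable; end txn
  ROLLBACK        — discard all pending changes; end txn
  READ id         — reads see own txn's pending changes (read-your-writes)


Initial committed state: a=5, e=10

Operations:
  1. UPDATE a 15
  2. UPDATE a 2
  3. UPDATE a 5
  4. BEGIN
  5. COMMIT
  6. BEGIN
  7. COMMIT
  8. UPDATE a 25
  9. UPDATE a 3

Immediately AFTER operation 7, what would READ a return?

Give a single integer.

Initial committed: {a=5, e=10}
Op 1: UPDATE a=15 (auto-commit; committed a=15)
Op 2: UPDATE a=2 (auto-commit; committed a=2)
Op 3: UPDATE a=5 (auto-commit; committed a=5)
Op 4: BEGIN: in_txn=True, pending={}
Op 5: COMMIT: merged [] into committed; committed now {a=5, e=10}
Op 6: BEGIN: in_txn=True, pending={}
Op 7: COMMIT: merged [] into committed; committed now {a=5, e=10}
After op 7: visible(a) = 5 (pending={}, committed={a=5, e=10})

Answer: 5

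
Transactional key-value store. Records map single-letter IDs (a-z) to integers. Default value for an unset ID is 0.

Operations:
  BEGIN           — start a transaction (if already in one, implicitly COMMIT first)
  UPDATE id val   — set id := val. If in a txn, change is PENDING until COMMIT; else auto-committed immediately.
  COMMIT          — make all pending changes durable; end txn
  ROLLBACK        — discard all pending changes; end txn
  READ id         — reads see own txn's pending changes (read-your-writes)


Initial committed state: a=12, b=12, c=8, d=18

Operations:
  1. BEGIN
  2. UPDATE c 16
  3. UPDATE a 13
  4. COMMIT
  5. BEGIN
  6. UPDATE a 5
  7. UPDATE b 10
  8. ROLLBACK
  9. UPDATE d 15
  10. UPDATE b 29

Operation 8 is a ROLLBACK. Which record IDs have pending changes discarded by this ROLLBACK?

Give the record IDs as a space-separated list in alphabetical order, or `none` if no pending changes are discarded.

Initial committed: {a=12, b=12, c=8, d=18}
Op 1: BEGIN: in_txn=True, pending={}
Op 2: UPDATE c=16 (pending; pending now {c=16})
Op 3: UPDATE a=13 (pending; pending now {a=13, c=16})
Op 4: COMMIT: merged ['a', 'c'] into committed; committed now {a=13, b=12, c=16, d=18}
Op 5: BEGIN: in_txn=True, pending={}
Op 6: UPDATE a=5 (pending; pending now {a=5})
Op 7: UPDATE b=10 (pending; pending now {a=5, b=10})
Op 8: ROLLBACK: discarded pending ['a', 'b']; in_txn=False
Op 9: UPDATE d=15 (auto-commit; committed d=15)
Op 10: UPDATE b=29 (auto-commit; committed b=29)
ROLLBACK at op 8 discards: ['a', 'b']

Answer: a b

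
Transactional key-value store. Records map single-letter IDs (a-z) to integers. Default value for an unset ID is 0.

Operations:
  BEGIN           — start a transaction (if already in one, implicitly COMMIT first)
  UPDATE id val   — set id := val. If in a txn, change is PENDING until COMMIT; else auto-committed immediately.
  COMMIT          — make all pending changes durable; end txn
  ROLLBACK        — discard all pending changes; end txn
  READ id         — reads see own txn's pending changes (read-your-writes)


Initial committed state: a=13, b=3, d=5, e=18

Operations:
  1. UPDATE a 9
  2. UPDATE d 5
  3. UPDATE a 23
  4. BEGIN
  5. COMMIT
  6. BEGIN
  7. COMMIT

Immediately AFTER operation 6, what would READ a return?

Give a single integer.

Answer: 23

Derivation:
Initial committed: {a=13, b=3, d=5, e=18}
Op 1: UPDATE a=9 (auto-commit; committed a=9)
Op 2: UPDATE d=5 (auto-commit; committed d=5)
Op 3: UPDATE a=23 (auto-commit; committed a=23)
Op 4: BEGIN: in_txn=True, pending={}
Op 5: COMMIT: merged [] into committed; committed now {a=23, b=3, d=5, e=18}
Op 6: BEGIN: in_txn=True, pending={}
After op 6: visible(a) = 23 (pending={}, committed={a=23, b=3, d=5, e=18})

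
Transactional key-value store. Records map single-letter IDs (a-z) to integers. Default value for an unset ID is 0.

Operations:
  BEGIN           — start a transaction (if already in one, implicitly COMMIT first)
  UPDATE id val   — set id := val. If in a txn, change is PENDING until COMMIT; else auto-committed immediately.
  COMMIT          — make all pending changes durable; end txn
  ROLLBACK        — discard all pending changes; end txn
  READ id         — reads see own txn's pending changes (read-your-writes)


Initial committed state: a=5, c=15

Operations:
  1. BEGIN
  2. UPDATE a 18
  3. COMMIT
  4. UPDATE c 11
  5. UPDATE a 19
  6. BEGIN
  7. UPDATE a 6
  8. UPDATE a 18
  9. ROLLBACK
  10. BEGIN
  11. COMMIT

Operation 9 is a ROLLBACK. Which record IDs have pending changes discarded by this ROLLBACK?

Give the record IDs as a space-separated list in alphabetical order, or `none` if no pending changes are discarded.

Answer: a

Derivation:
Initial committed: {a=5, c=15}
Op 1: BEGIN: in_txn=True, pending={}
Op 2: UPDATE a=18 (pending; pending now {a=18})
Op 3: COMMIT: merged ['a'] into committed; committed now {a=18, c=15}
Op 4: UPDATE c=11 (auto-commit; committed c=11)
Op 5: UPDATE a=19 (auto-commit; committed a=19)
Op 6: BEGIN: in_txn=True, pending={}
Op 7: UPDATE a=6 (pending; pending now {a=6})
Op 8: UPDATE a=18 (pending; pending now {a=18})
Op 9: ROLLBACK: discarded pending ['a']; in_txn=False
Op 10: BEGIN: in_txn=True, pending={}
Op 11: COMMIT: merged [] into committed; committed now {a=19, c=11}
ROLLBACK at op 9 discards: ['a']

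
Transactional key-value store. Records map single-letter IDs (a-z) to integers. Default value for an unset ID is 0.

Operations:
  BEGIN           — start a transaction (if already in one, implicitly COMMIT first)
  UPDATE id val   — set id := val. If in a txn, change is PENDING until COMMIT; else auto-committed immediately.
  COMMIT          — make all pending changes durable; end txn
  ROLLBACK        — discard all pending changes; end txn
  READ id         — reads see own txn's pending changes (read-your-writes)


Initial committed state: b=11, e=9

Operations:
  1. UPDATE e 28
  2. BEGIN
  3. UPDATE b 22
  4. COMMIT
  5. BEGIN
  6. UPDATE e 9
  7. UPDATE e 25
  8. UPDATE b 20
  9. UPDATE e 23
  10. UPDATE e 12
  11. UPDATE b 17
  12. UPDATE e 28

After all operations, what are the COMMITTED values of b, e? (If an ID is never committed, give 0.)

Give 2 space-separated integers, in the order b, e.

Initial committed: {b=11, e=9}
Op 1: UPDATE e=28 (auto-commit; committed e=28)
Op 2: BEGIN: in_txn=True, pending={}
Op 3: UPDATE b=22 (pending; pending now {b=22})
Op 4: COMMIT: merged ['b'] into committed; committed now {b=22, e=28}
Op 5: BEGIN: in_txn=True, pending={}
Op 6: UPDATE e=9 (pending; pending now {e=9})
Op 7: UPDATE e=25 (pending; pending now {e=25})
Op 8: UPDATE b=20 (pending; pending now {b=20, e=25})
Op 9: UPDATE e=23 (pending; pending now {b=20, e=23})
Op 10: UPDATE e=12 (pending; pending now {b=20, e=12})
Op 11: UPDATE b=17 (pending; pending now {b=17, e=12})
Op 12: UPDATE e=28 (pending; pending now {b=17, e=28})
Final committed: {b=22, e=28}

Answer: 22 28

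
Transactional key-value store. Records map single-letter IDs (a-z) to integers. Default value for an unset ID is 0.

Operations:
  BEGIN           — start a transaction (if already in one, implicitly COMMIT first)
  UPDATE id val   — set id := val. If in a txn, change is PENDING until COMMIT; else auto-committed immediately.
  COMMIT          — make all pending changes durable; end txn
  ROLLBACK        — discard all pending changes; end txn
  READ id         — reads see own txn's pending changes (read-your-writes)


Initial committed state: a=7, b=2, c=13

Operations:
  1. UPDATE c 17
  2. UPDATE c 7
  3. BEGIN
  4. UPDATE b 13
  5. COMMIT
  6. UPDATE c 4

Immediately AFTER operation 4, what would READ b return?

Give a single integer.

Answer: 13

Derivation:
Initial committed: {a=7, b=2, c=13}
Op 1: UPDATE c=17 (auto-commit; committed c=17)
Op 2: UPDATE c=7 (auto-commit; committed c=7)
Op 3: BEGIN: in_txn=True, pending={}
Op 4: UPDATE b=13 (pending; pending now {b=13})
After op 4: visible(b) = 13 (pending={b=13}, committed={a=7, b=2, c=7})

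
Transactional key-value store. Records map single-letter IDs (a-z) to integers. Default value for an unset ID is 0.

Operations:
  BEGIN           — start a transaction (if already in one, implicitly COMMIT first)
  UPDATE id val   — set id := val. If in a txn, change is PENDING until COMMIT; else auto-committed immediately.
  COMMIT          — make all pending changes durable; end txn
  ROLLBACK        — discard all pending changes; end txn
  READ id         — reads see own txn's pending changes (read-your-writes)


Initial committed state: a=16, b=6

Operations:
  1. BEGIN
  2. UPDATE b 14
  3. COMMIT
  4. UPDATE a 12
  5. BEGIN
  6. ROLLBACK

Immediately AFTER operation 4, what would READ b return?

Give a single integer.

Initial committed: {a=16, b=6}
Op 1: BEGIN: in_txn=True, pending={}
Op 2: UPDATE b=14 (pending; pending now {b=14})
Op 3: COMMIT: merged ['b'] into committed; committed now {a=16, b=14}
Op 4: UPDATE a=12 (auto-commit; committed a=12)
After op 4: visible(b) = 14 (pending={}, committed={a=12, b=14})

Answer: 14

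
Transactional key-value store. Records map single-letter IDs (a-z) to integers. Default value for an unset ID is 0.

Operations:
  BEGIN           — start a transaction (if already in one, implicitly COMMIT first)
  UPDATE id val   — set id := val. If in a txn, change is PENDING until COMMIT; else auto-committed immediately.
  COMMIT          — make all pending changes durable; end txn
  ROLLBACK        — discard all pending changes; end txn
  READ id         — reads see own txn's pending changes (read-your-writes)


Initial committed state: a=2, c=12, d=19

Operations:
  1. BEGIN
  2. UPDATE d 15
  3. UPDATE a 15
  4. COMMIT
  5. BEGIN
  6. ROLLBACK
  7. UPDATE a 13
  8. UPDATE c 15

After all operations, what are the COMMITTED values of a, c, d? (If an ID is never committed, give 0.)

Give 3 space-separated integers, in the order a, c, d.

Answer: 13 15 15

Derivation:
Initial committed: {a=2, c=12, d=19}
Op 1: BEGIN: in_txn=True, pending={}
Op 2: UPDATE d=15 (pending; pending now {d=15})
Op 3: UPDATE a=15 (pending; pending now {a=15, d=15})
Op 4: COMMIT: merged ['a', 'd'] into committed; committed now {a=15, c=12, d=15}
Op 5: BEGIN: in_txn=True, pending={}
Op 6: ROLLBACK: discarded pending []; in_txn=False
Op 7: UPDATE a=13 (auto-commit; committed a=13)
Op 8: UPDATE c=15 (auto-commit; committed c=15)
Final committed: {a=13, c=15, d=15}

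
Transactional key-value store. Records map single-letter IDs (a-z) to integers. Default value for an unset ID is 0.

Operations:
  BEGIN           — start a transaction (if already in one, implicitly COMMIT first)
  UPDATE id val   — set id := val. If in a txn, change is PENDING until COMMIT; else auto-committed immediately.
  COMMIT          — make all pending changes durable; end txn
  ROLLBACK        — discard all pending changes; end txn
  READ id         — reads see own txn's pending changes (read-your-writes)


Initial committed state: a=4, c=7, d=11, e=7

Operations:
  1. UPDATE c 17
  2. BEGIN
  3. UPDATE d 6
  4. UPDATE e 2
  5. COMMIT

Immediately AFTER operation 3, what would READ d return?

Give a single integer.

Answer: 6

Derivation:
Initial committed: {a=4, c=7, d=11, e=7}
Op 1: UPDATE c=17 (auto-commit; committed c=17)
Op 2: BEGIN: in_txn=True, pending={}
Op 3: UPDATE d=6 (pending; pending now {d=6})
After op 3: visible(d) = 6 (pending={d=6}, committed={a=4, c=17, d=11, e=7})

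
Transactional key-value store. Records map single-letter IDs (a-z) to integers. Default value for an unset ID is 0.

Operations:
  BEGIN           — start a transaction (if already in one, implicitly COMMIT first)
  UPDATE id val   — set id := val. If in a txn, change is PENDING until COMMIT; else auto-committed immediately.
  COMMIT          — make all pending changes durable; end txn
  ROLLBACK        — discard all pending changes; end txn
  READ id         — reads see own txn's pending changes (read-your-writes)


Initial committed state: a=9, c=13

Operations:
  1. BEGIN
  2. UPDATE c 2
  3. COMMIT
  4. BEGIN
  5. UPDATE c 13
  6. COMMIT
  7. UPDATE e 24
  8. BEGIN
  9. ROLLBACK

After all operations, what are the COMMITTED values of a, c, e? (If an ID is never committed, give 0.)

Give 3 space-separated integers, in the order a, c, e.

Initial committed: {a=9, c=13}
Op 1: BEGIN: in_txn=True, pending={}
Op 2: UPDATE c=2 (pending; pending now {c=2})
Op 3: COMMIT: merged ['c'] into committed; committed now {a=9, c=2}
Op 4: BEGIN: in_txn=True, pending={}
Op 5: UPDATE c=13 (pending; pending now {c=13})
Op 6: COMMIT: merged ['c'] into committed; committed now {a=9, c=13}
Op 7: UPDATE e=24 (auto-commit; committed e=24)
Op 8: BEGIN: in_txn=True, pending={}
Op 9: ROLLBACK: discarded pending []; in_txn=False
Final committed: {a=9, c=13, e=24}

Answer: 9 13 24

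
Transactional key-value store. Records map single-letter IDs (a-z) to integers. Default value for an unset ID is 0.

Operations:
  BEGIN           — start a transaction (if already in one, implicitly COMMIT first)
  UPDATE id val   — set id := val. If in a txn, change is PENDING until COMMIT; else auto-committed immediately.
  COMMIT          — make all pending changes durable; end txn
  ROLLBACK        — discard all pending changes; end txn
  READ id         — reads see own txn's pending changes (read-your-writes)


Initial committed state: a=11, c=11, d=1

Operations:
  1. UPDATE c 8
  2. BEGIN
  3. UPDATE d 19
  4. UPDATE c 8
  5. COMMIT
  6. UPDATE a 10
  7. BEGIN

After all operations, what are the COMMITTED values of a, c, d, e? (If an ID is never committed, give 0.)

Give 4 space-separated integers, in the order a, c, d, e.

Initial committed: {a=11, c=11, d=1}
Op 1: UPDATE c=8 (auto-commit; committed c=8)
Op 2: BEGIN: in_txn=True, pending={}
Op 3: UPDATE d=19 (pending; pending now {d=19})
Op 4: UPDATE c=8 (pending; pending now {c=8, d=19})
Op 5: COMMIT: merged ['c', 'd'] into committed; committed now {a=11, c=8, d=19}
Op 6: UPDATE a=10 (auto-commit; committed a=10)
Op 7: BEGIN: in_txn=True, pending={}
Final committed: {a=10, c=8, d=19}

Answer: 10 8 19 0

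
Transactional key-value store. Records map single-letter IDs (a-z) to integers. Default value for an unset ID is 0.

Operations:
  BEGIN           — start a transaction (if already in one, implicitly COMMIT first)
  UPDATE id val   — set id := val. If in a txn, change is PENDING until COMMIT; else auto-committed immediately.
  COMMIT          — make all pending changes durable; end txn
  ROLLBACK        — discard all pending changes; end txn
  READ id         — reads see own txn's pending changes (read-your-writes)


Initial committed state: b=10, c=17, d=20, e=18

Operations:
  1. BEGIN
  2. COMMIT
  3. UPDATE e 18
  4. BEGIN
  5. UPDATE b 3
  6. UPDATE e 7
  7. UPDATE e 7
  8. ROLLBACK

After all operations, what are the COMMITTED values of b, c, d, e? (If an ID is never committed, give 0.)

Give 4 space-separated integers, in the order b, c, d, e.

Initial committed: {b=10, c=17, d=20, e=18}
Op 1: BEGIN: in_txn=True, pending={}
Op 2: COMMIT: merged [] into committed; committed now {b=10, c=17, d=20, e=18}
Op 3: UPDATE e=18 (auto-commit; committed e=18)
Op 4: BEGIN: in_txn=True, pending={}
Op 5: UPDATE b=3 (pending; pending now {b=3})
Op 6: UPDATE e=7 (pending; pending now {b=3, e=7})
Op 7: UPDATE e=7 (pending; pending now {b=3, e=7})
Op 8: ROLLBACK: discarded pending ['b', 'e']; in_txn=False
Final committed: {b=10, c=17, d=20, e=18}

Answer: 10 17 20 18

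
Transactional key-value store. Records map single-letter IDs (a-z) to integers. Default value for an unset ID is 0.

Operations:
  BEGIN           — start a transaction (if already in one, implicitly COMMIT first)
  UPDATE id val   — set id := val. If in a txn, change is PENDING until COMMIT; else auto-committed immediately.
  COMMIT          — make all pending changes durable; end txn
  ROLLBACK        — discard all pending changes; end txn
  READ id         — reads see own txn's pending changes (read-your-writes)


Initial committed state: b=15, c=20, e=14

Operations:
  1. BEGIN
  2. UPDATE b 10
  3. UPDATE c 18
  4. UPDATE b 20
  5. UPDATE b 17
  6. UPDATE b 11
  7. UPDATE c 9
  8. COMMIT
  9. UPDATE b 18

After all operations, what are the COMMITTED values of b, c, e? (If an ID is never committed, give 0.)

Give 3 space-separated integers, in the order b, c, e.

Initial committed: {b=15, c=20, e=14}
Op 1: BEGIN: in_txn=True, pending={}
Op 2: UPDATE b=10 (pending; pending now {b=10})
Op 3: UPDATE c=18 (pending; pending now {b=10, c=18})
Op 4: UPDATE b=20 (pending; pending now {b=20, c=18})
Op 5: UPDATE b=17 (pending; pending now {b=17, c=18})
Op 6: UPDATE b=11 (pending; pending now {b=11, c=18})
Op 7: UPDATE c=9 (pending; pending now {b=11, c=9})
Op 8: COMMIT: merged ['b', 'c'] into committed; committed now {b=11, c=9, e=14}
Op 9: UPDATE b=18 (auto-commit; committed b=18)
Final committed: {b=18, c=9, e=14}

Answer: 18 9 14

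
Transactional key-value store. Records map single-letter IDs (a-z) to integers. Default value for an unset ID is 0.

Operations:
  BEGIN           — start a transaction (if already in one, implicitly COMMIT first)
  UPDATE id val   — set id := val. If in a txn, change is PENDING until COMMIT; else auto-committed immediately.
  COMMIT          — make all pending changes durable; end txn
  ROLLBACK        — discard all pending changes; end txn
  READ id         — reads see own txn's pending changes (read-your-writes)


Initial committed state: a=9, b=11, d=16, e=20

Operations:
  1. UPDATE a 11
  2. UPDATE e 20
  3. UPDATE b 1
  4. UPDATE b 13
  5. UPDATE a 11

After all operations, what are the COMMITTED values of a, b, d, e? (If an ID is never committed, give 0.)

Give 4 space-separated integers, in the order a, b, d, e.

Initial committed: {a=9, b=11, d=16, e=20}
Op 1: UPDATE a=11 (auto-commit; committed a=11)
Op 2: UPDATE e=20 (auto-commit; committed e=20)
Op 3: UPDATE b=1 (auto-commit; committed b=1)
Op 4: UPDATE b=13 (auto-commit; committed b=13)
Op 5: UPDATE a=11 (auto-commit; committed a=11)
Final committed: {a=11, b=13, d=16, e=20}

Answer: 11 13 16 20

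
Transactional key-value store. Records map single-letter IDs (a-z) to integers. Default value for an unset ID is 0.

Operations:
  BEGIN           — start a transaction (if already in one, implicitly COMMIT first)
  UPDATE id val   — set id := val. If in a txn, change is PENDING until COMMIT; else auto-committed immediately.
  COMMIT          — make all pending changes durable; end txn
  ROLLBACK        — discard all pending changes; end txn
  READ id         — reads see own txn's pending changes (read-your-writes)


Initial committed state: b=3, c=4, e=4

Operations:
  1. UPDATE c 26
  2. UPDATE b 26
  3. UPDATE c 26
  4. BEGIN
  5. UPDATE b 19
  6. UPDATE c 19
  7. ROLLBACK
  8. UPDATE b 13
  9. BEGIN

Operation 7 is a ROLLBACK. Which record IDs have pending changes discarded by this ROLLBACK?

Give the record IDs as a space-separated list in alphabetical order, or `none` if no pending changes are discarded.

Initial committed: {b=3, c=4, e=4}
Op 1: UPDATE c=26 (auto-commit; committed c=26)
Op 2: UPDATE b=26 (auto-commit; committed b=26)
Op 3: UPDATE c=26 (auto-commit; committed c=26)
Op 4: BEGIN: in_txn=True, pending={}
Op 5: UPDATE b=19 (pending; pending now {b=19})
Op 6: UPDATE c=19 (pending; pending now {b=19, c=19})
Op 7: ROLLBACK: discarded pending ['b', 'c']; in_txn=False
Op 8: UPDATE b=13 (auto-commit; committed b=13)
Op 9: BEGIN: in_txn=True, pending={}
ROLLBACK at op 7 discards: ['b', 'c']

Answer: b c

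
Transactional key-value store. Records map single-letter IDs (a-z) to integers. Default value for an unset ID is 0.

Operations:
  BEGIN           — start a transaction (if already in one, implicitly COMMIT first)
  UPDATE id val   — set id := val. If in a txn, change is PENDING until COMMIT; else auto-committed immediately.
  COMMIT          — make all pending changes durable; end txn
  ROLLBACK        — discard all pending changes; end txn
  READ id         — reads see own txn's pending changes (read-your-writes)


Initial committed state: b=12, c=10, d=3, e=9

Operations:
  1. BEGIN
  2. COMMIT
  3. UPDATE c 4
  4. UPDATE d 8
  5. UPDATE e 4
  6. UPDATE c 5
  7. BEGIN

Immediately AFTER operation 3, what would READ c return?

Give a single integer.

Answer: 4

Derivation:
Initial committed: {b=12, c=10, d=3, e=9}
Op 1: BEGIN: in_txn=True, pending={}
Op 2: COMMIT: merged [] into committed; committed now {b=12, c=10, d=3, e=9}
Op 3: UPDATE c=4 (auto-commit; committed c=4)
After op 3: visible(c) = 4 (pending={}, committed={b=12, c=4, d=3, e=9})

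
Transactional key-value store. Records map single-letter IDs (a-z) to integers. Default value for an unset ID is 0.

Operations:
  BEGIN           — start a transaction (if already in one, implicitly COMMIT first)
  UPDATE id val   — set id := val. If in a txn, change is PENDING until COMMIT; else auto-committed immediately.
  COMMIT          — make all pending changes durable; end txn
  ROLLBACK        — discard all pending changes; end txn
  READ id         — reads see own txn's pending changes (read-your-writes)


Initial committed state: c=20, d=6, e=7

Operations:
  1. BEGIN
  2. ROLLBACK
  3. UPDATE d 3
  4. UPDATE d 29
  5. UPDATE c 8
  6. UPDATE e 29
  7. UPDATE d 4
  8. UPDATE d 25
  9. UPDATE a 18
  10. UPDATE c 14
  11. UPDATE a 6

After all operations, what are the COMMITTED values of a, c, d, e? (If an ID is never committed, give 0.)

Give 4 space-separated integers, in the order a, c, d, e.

Initial committed: {c=20, d=6, e=7}
Op 1: BEGIN: in_txn=True, pending={}
Op 2: ROLLBACK: discarded pending []; in_txn=False
Op 3: UPDATE d=3 (auto-commit; committed d=3)
Op 4: UPDATE d=29 (auto-commit; committed d=29)
Op 5: UPDATE c=8 (auto-commit; committed c=8)
Op 6: UPDATE e=29 (auto-commit; committed e=29)
Op 7: UPDATE d=4 (auto-commit; committed d=4)
Op 8: UPDATE d=25 (auto-commit; committed d=25)
Op 9: UPDATE a=18 (auto-commit; committed a=18)
Op 10: UPDATE c=14 (auto-commit; committed c=14)
Op 11: UPDATE a=6 (auto-commit; committed a=6)
Final committed: {a=6, c=14, d=25, e=29}

Answer: 6 14 25 29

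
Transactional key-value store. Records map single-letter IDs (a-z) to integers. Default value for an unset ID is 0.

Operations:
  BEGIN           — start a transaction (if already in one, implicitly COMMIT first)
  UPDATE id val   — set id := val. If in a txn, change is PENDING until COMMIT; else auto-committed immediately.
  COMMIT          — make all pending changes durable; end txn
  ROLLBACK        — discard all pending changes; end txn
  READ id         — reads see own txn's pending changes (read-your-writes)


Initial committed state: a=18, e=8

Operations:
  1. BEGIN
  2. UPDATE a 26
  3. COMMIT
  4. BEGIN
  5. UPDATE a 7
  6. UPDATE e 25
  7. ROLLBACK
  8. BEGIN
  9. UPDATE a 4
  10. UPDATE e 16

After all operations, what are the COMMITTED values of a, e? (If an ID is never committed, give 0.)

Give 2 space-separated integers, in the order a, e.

Initial committed: {a=18, e=8}
Op 1: BEGIN: in_txn=True, pending={}
Op 2: UPDATE a=26 (pending; pending now {a=26})
Op 3: COMMIT: merged ['a'] into committed; committed now {a=26, e=8}
Op 4: BEGIN: in_txn=True, pending={}
Op 5: UPDATE a=7 (pending; pending now {a=7})
Op 6: UPDATE e=25 (pending; pending now {a=7, e=25})
Op 7: ROLLBACK: discarded pending ['a', 'e']; in_txn=False
Op 8: BEGIN: in_txn=True, pending={}
Op 9: UPDATE a=4 (pending; pending now {a=4})
Op 10: UPDATE e=16 (pending; pending now {a=4, e=16})
Final committed: {a=26, e=8}

Answer: 26 8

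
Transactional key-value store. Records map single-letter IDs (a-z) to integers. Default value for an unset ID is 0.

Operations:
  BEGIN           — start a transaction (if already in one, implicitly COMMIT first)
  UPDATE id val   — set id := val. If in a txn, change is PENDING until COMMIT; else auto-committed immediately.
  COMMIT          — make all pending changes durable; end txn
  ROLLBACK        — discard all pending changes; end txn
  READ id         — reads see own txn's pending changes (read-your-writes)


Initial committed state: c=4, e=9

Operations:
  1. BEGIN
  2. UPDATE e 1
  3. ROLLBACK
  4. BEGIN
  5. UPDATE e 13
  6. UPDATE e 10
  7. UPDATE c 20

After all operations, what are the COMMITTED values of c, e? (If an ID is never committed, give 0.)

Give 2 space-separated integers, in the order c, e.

Answer: 4 9

Derivation:
Initial committed: {c=4, e=9}
Op 1: BEGIN: in_txn=True, pending={}
Op 2: UPDATE e=1 (pending; pending now {e=1})
Op 3: ROLLBACK: discarded pending ['e']; in_txn=False
Op 4: BEGIN: in_txn=True, pending={}
Op 5: UPDATE e=13 (pending; pending now {e=13})
Op 6: UPDATE e=10 (pending; pending now {e=10})
Op 7: UPDATE c=20 (pending; pending now {c=20, e=10})
Final committed: {c=4, e=9}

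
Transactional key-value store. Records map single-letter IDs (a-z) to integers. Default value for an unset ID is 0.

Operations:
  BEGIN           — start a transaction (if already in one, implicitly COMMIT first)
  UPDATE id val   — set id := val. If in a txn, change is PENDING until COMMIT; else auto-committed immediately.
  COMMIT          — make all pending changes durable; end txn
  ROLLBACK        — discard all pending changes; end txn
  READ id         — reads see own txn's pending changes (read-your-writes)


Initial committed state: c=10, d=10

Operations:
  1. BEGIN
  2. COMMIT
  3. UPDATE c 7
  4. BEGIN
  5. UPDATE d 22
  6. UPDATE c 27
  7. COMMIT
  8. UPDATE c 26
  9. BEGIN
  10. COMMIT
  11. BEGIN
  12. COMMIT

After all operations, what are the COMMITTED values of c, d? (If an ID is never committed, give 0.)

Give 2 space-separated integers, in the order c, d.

Answer: 26 22

Derivation:
Initial committed: {c=10, d=10}
Op 1: BEGIN: in_txn=True, pending={}
Op 2: COMMIT: merged [] into committed; committed now {c=10, d=10}
Op 3: UPDATE c=7 (auto-commit; committed c=7)
Op 4: BEGIN: in_txn=True, pending={}
Op 5: UPDATE d=22 (pending; pending now {d=22})
Op 6: UPDATE c=27 (pending; pending now {c=27, d=22})
Op 7: COMMIT: merged ['c', 'd'] into committed; committed now {c=27, d=22}
Op 8: UPDATE c=26 (auto-commit; committed c=26)
Op 9: BEGIN: in_txn=True, pending={}
Op 10: COMMIT: merged [] into committed; committed now {c=26, d=22}
Op 11: BEGIN: in_txn=True, pending={}
Op 12: COMMIT: merged [] into committed; committed now {c=26, d=22}
Final committed: {c=26, d=22}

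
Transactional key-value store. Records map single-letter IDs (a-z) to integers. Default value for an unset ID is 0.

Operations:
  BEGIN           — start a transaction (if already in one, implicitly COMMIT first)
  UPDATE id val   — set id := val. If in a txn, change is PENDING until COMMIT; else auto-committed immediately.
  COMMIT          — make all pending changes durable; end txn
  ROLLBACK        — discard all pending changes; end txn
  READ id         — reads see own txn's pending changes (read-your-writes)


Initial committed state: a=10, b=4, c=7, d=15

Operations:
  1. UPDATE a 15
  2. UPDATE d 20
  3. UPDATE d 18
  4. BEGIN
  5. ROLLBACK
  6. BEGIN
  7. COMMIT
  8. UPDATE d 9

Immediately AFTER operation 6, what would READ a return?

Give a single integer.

Answer: 15

Derivation:
Initial committed: {a=10, b=4, c=7, d=15}
Op 1: UPDATE a=15 (auto-commit; committed a=15)
Op 2: UPDATE d=20 (auto-commit; committed d=20)
Op 3: UPDATE d=18 (auto-commit; committed d=18)
Op 4: BEGIN: in_txn=True, pending={}
Op 5: ROLLBACK: discarded pending []; in_txn=False
Op 6: BEGIN: in_txn=True, pending={}
After op 6: visible(a) = 15 (pending={}, committed={a=15, b=4, c=7, d=18})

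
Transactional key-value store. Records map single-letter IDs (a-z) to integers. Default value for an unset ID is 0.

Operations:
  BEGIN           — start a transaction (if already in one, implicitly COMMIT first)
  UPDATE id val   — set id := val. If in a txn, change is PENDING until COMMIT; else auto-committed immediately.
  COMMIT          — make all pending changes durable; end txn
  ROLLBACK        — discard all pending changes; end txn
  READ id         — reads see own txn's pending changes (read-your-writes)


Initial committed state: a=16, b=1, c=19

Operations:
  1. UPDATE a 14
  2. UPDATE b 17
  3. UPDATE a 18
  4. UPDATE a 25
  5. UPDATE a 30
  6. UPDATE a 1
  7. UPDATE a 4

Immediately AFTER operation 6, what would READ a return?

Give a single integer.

Answer: 1

Derivation:
Initial committed: {a=16, b=1, c=19}
Op 1: UPDATE a=14 (auto-commit; committed a=14)
Op 2: UPDATE b=17 (auto-commit; committed b=17)
Op 3: UPDATE a=18 (auto-commit; committed a=18)
Op 4: UPDATE a=25 (auto-commit; committed a=25)
Op 5: UPDATE a=30 (auto-commit; committed a=30)
Op 6: UPDATE a=1 (auto-commit; committed a=1)
After op 6: visible(a) = 1 (pending={}, committed={a=1, b=17, c=19})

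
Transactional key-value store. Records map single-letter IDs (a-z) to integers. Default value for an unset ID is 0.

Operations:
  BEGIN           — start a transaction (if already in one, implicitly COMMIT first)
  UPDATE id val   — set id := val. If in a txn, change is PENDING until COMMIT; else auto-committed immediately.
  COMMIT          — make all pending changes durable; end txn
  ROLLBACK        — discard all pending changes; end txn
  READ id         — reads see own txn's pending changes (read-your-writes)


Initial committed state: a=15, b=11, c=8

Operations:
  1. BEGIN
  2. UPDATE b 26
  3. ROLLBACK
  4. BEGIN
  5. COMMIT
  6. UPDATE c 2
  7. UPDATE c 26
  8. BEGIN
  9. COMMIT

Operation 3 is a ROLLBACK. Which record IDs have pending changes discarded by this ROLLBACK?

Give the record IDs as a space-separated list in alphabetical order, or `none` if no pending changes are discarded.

Initial committed: {a=15, b=11, c=8}
Op 1: BEGIN: in_txn=True, pending={}
Op 2: UPDATE b=26 (pending; pending now {b=26})
Op 3: ROLLBACK: discarded pending ['b']; in_txn=False
Op 4: BEGIN: in_txn=True, pending={}
Op 5: COMMIT: merged [] into committed; committed now {a=15, b=11, c=8}
Op 6: UPDATE c=2 (auto-commit; committed c=2)
Op 7: UPDATE c=26 (auto-commit; committed c=26)
Op 8: BEGIN: in_txn=True, pending={}
Op 9: COMMIT: merged [] into committed; committed now {a=15, b=11, c=26}
ROLLBACK at op 3 discards: ['b']

Answer: b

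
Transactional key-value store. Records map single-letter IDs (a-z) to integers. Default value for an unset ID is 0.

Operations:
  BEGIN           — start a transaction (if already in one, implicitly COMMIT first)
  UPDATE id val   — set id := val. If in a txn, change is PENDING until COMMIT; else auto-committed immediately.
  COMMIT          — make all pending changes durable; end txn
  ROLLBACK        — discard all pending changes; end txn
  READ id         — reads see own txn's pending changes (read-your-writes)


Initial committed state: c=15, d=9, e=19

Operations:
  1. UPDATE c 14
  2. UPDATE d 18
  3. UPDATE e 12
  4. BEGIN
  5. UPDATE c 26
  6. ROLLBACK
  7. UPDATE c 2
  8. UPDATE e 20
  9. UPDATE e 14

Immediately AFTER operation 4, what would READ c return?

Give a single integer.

Initial committed: {c=15, d=9, e=19}
Op 1: UPDATE c=14 (auto-commit; committed c=14)
Op 2: UPDATE d=18 (auto-commit; committed d=18)
Op 3: UPDATE e=12 (auto-commit; committed e=12)
Op 4: BEGIN: in_txn=True, pending={}
After op 4: visible(c) = 14 (pending={}, committed={c=14, d=18, e=12})

Answer: 14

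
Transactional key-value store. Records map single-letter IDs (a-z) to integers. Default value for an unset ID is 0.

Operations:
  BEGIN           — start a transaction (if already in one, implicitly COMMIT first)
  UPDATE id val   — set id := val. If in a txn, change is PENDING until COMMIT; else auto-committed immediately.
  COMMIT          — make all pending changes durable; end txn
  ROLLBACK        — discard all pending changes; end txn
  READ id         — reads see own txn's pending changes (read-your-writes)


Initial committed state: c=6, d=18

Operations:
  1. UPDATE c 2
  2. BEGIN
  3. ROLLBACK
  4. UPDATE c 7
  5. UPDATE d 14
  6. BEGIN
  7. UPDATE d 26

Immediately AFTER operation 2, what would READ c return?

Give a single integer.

Initial committed: {c=6, d=18}
Op 1: UPDATE c=2 (auto-commit; committed c=2)
Op 2: BEGIN: in_txn=True, pending={}
After op 2: visible(c) = 2 (pending={}, committed={c=2, d=18})

Answer: 2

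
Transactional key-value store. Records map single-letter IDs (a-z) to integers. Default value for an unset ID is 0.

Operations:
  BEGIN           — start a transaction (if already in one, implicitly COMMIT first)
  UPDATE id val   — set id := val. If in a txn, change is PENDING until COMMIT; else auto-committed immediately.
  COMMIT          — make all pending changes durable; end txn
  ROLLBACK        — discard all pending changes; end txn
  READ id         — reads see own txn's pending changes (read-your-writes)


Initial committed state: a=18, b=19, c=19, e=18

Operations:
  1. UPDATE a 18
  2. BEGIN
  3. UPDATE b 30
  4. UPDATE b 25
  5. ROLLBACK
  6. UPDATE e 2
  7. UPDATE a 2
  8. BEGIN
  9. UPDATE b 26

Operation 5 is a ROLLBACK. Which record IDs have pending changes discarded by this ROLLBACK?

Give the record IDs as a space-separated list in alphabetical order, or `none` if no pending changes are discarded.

Answer: b

Derivation:
Initial committed: {a=18, b=19, c=19, e=18}
Op 1: UPDATE a=18 (auto-commit; committed a=18)
Op 2: BEGIN: in_txn=True, pending={}
Op 3: UPDATE b=30 (pending; pending now {b=30})
Op 4: UPDATE b=25 (pending; pending now {b=25})
Op 5: ROLLBACK: discarded pending ['b']; in_txn=False
Op 6: UPDATE e=2 (auto-commit; committed e=2)
Op 7: UPDATE a=2 (auto-commit; committed a=2)
Op 8: BEGIN: in_txn=True, pending={}
Op 9: UPDATE b=26 (pending; pending now {b=26})
ROLLBACK at op 5 discards: ['b']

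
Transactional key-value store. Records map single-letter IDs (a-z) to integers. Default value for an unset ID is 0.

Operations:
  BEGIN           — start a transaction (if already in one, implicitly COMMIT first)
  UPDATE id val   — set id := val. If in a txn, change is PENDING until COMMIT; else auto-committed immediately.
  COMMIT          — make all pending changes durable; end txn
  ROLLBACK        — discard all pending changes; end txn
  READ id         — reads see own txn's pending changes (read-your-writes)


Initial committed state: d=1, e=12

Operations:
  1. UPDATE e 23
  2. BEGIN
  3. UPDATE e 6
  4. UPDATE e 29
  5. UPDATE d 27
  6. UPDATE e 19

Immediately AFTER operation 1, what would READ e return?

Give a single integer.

Initial committed: {d=1, e=12}
Op 1: UPDATE e=23 (auto-commit; committed e=23)
After op 1: visible(e) = 23 (pending={}, committed={d=1, e=23})

Answer: 23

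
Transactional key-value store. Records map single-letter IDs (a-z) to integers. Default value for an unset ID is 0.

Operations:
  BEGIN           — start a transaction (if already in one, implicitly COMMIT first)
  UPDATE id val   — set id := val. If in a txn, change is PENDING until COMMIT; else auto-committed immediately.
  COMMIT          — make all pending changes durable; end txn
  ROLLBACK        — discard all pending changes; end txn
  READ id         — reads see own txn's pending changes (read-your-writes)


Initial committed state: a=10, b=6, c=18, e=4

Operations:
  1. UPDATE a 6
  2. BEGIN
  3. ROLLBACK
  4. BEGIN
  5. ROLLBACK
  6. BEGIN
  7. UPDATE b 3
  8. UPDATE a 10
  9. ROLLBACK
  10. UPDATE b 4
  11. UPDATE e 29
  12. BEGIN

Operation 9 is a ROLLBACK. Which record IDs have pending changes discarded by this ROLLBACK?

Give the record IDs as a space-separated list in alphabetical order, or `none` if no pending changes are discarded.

Answer: a b

Derivation:
Initial committed: {a=10, b=6, c=18, e=4}
Op 1: UPDATE a=6 (auto-commit; committed a=6)
Op 2: BEGIN: in_txn=True, pending={}
Op 3: ROLLBACK: discarded pending []; in_txn=False
Op 4: BEGIN: in_txn=True, pending={}
Op 5: ROLLBACK: discarded pending []; in_txn=False
Op 6: BEGIN: in_txn=True, pending={}
Op 7: UPDATE b=3 (pending; pending now {b=3})
Op 8: UPDATE a=10 (pending; pending now {a=10, b=3})
Op 9: ROLLBACK: discarded pending ['a', 'b']; in_txn=False
Op 10: UPDATE b=4 (auto-commit; committed b=4)
Op 11: UPDATE e=29 (auto-commit; committed e=29)
Op 12: BEGIN: in_txn=True, pending={}
ROLLBACK at op 9 discards: ['a', 'b']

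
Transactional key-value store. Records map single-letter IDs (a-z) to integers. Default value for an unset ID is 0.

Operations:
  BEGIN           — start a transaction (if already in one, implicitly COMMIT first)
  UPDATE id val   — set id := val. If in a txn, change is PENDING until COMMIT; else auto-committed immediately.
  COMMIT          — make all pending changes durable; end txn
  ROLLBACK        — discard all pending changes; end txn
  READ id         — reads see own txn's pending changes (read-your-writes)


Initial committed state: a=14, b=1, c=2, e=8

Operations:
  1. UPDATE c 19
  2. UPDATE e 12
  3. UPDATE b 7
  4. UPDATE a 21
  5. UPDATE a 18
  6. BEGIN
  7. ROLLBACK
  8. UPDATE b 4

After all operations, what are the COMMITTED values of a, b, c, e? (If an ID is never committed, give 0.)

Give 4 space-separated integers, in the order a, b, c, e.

Answer: 18 4 19 12

Derivation:
Initial committed: {a=14, b=1, c=2, e=8}
Op 1: UPDATE c=19 (auto-commit; committed c=19)
Op 2: UPDATE e=12 (auto-commit; committed e=12)
Op 3: UPDATE b=7 (auto-commit; committed b=7)
Op 4: UPDATE a=21 (auto-commit; committed a=21)
Op 5: UPDATE a=18 (auto-commit; committed a=18)
Op 6: BEGIN: in_txn=True, pending={}
Op 7: ROLLBACK: discarded pending []; in_txn=False
Op 8: UPDATE b=4 (auto-commit; committed b=4)
Final committed: {a=18, b=4, c=19, e=12}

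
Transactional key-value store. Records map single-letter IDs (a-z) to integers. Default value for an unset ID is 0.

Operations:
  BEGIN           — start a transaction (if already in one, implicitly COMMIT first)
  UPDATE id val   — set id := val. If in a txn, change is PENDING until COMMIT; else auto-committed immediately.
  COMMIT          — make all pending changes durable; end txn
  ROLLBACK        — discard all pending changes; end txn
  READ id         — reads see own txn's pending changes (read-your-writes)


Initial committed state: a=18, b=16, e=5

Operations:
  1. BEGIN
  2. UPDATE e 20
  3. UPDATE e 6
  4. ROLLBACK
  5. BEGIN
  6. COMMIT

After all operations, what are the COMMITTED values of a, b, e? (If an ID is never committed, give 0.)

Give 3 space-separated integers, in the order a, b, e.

Answer: 18 16 5

Derivation:
Initial committed: {a=18, b=16, e=5}
Op 1: BEGIN: in_txn=True, pending={}
Op 2: UPDATE e=20 (pending; pending now {e=20})
Op 3: UPDATE e=6 (pending; pending now {e=6})
Op 4: ROLLBACK: discarded pending ['e']; in_txn=False
Op 5: BEGIN: in_txn=True, pending={}
Op 6: COMMIT: merged [] into committed; committed now {a=18, b=16, e=5}
Final committed: {a=18, b=16, e=5}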